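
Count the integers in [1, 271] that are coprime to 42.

78

Prime factors of 42: 2, 3, 7. Count integers ≤ 271 divisible by none of them.
By inclusion–exclusion: 271 − ⌊271/2⌋ − ⌊271/3⌋ − ⌊271/7⌋ + ⌊271/6⌋ + ⌊271/14⌋ + ⌊271/21⌋ − ⌊271/42⌋ = 78.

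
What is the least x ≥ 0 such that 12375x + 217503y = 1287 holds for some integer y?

1248

Euclid: 217503 = 17·12375 + 7128; 12375 = 1·7128 + 5247; 7128 = 1·5247 + 1881; 5247 = 2·1881 + 1485; 1881 = 1·1485 + 396; 1485 = 3·396 + 297; 396 = 1·297 + 99; 297 = 3·99 + 0 → gcd = 99; 1287 = 99·13.
Back-substitution yields 12375·(-580) + 217503·(33) = 99, so one solution is x = -580·13 = -7540, y = 33·13 = 429.
Solutions in x differ by 217503/99 = 2197; the one in [0, 2197) is -7540 mod 2197 = 1248.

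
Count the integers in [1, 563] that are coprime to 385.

352

385 = 5·7·11. Inclusion–exclusion on these primes:
563 − ⌊563/5⌋ − ⌊563/7⌋ − ⌊563/11⌋ + ⌊563/35⌋ + ⌊563/55⌋ + ⌊563/77⌋ − ⌊563/385⌋ = 352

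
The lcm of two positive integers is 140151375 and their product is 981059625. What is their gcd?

From gcd × lcm = pq: gcd = 981059625 / 140151375 = 7.

7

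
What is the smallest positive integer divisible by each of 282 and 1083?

101802

gcd first: 1083 = 3·282 + 237; 282 = 1·237 + 45; 237 = 5·45 + 12; 45 = 3·12 + 9; 12 = 1·9 + 3; 9 = 3·3 + 0 → gcd = 3
lcm = 282·1083/gcd = 305406/3 = 101802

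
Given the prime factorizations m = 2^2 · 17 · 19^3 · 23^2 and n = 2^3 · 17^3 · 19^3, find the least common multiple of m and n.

max exponent per prime: 2^3 · 17^3 · 19^3 · 23^2 = 142611065944

142611065944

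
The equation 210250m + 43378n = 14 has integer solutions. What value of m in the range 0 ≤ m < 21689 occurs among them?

20794

Euclid: 210250 = 4·43378 + 36738; 43378 = 1·36738 + 6640; 36738 = 5·6640 + 3538; 6640 = 1·3538 + 3102; 3538 = 1·3102 + 436; 3102 = 7·436 + 50; 436 = 8·50 + 36; 50 = 1·36 + 14; 36 = 2·14 + 8; 14 = 1·8 + 6; 8 = 1·6 + 2; 6 = 3·2 + 0 → gcd = 2; 14 = 2·7.
Back-substitution yields 210250·(6069) + 43378·(-29416) = 2, so one solution is m = 6069·7 = 42483, n = -29416·7 = -205912.
Solutions in m differ by 43378/2 = 21689; the one in [0, 21689) is 42483 mod 21689 = 20794.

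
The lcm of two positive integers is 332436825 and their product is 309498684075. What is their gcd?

931

gcd·lcm = product, so gcd = 309498684075/332436825 = 931.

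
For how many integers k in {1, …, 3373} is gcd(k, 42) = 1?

42 = 2·3·7. Inclusion–exclusion on these primes:
3373 − ⌊3373/2⌋ − ⌊3373/3⌋ − ⌊3373/7⌋ + ⌊3373/6⌋ + ⌊3373/14⌋ + ⌊3373/21⌋ − ⌊3373/42⌋ = 964

964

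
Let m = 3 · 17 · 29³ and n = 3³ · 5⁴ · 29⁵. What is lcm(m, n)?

max exponent per prime: 3³ · 5⁴ · 17 · 29⁵ = 5884135869375

5884135869375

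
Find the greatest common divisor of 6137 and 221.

17

Euclid: 6137 = 27·221 + 170; 221 = 1·170 + 51; 170 = 3·51 + 17; 51 = 3·17 + 0. Last nonzero remainder: 17.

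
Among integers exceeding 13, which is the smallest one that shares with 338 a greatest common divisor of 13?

39

338 = 13·26. Any m with gcd(m, 338) = 13 is a multiple of 13, say 13s, with s coprime to 26.
Need s > 13/13, so s ≥ 2. First s ≥ 2 with gcd(s, 26) = 1 is s = 3. Thus m = 13·3 = 39.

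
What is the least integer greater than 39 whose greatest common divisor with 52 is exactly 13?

65

Multiples of 13 above 39: 13·4, 13·5, … . Need the cofactor coprime to 52/13 = 4.
Checking s = 4, 5, … the first with gcd(s, 4) = 1 is s = 5, giving 65.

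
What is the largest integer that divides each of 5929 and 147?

5929 = 7² · 11²
147 = 3 · 7²
Common: 7² = 49

49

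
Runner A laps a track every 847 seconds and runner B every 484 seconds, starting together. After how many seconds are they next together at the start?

3388

847 = 7 · 11²; 484 = 2² · 11²
max exponents: 2² · 7 · 11² = 3388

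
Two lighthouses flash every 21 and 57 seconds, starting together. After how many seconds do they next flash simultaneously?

21 = 3 · 7; 57 = 3 · 19
max exponents: 3 · 7 · 19 = 399

399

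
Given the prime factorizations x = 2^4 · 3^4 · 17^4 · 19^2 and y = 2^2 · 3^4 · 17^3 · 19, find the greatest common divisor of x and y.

30244428

min exponent per shared prime: 2^2 · 3^4 · 17^3 · 19 = 30244428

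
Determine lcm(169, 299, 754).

225446

169 = 13²; 299 = 13 · 23; 754 = 2 · 13 · 29
lcm takes max exponent of each prime: 2 · 13² · 23 · 29 = 225446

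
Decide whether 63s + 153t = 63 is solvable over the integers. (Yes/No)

gcd(63, 153): 153 = 2·63 + 27; 63 = 2·27 + 9; 27 = 3·9 + 0 → 9
9 divides 63, so a solution exists.

Yes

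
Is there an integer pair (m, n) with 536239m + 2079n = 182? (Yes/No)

gcd(536239, 2079): 536239 = 257·2079 + 1936; 2079 = 1·1936 + 143; 1936 = 13·143 + 77; 143 = 1·77 + 66; 77 = 1·66 + 11; 66 = 6·11 + 0 → 11
11 does not divide 182, so a solution does not exist.

No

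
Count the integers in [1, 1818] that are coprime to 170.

Prime factors of 170: 2, 5, 17. Count integers ≤ 1818 divisible by none of them.
By inclusion–exclusion: 1818 − ⌊1818/2⌋ − ⌊1818/5⌋ − ⌊1818/17⌋ + ⌊1818/10⌋ + ⌊1818/34⌋ + ⌊1818/85⌋ − ⌊1818/170⌋ = 685.

685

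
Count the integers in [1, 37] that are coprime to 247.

34

247 = 13·19. Inclusion–exclusion on these primes:
37 − ⌊37/13⌋ − ⌊37/19⌋ + ⌊37/247⌋ = 34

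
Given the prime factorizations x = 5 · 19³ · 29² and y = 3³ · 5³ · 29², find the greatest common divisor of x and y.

4205

min exponent per shared prime: 5 · 29² = 4205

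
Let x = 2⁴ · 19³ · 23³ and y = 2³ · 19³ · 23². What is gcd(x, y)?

min exponent per shared prime: 2³ · 19³ · 23² = 29027288

29027288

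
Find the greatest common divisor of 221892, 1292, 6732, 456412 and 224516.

gcd(221892, 1292): 221892 = 171·1292 + 960; 1292 = 1·960 + 332; 960 = 2·332 + 296; 332 = 1·296 + 36; 296 = 8·36 + 8; 36 = 4·8 + 4; 8 = 2·4 + 0 → 4
gcd(4, 6732): 6732 = 1683·4 + 0 → 4
gcd(4, 456412): 456412 = 114103·4 + 0 → 4
gcd(4, 224516): 224516 = 56129·4 + 0 → 4

4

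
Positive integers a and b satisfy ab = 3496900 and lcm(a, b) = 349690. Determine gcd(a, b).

10

From gcd × lcm = ab: gcd = 3496900 / 349690 = 10.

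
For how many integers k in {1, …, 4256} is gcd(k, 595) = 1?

595 = 5·7·17. Inclusion–exclusion on these primes:
4256 − ⌊4256/5⌋ − ⌊4256/7⌋ − ⌊4256/17⌋ + ⌊4256/35⌋ + ⌊4256/85⌋ + ⌊4256/119⌋ − ⌊4256/595⌋ = 2746

2746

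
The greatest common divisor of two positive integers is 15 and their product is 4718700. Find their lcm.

314580

gcd·lcm = product, so lcm = 4718700/15 = 314580.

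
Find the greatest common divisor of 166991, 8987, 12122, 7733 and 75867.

gcd(166991, 8987): 166991 = 18·8987 + 5225; 8987 = 1·5225 + 3762; 5225 = 1·3762 + 1463; 3762 = 2·1463 + 836; 1463 = 1·836 + 627; 836 = 1·627 + 209; 627 = 3·209 + 0 → 209
gcd(209, 12122): 12122 = 58·209 + 0 → 209
gcd(209, 7733): 7733 = 37·209 + 0 → 209
gcd(209, 75867): 75867 = 363·209 + 0 → 209

209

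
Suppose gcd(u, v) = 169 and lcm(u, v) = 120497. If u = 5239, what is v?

3887

u·v = gcd·lcm = 169·120497 = 20363993, so v = 20363993/5239 = 3887.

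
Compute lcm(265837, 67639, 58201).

265837 = 11² · 13³; 67639 = 11² · 13 · 43; 58201 = 11² · 13 · 37
lcm takes max exponent of each prime: 11² · 13³ · 37 · 43 = 422946667

422946667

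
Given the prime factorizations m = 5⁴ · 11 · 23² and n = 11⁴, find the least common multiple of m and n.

4840680625

max exponent per prime: 5⁴ · 11⁴ · 23² = 4840680625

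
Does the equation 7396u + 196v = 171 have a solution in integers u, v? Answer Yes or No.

No

gcd(7396, 196): 7396 = 37·196 + 144; 196 = 1·144 + 52; 144 = 2·52 + 40; 52 = 1·40 + 12; 40 = 3·12 + 4; 12 = 3·4 + 0 → 4
4 does not divide 171, so a solution does not exist.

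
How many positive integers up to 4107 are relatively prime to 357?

2209

Prime factors of 357: 3, 7, 17. Count integers ≤ 4107 divisible by none of them.
By inclusion–exclusion: 4107 − ⌊4107/3⌋ − ⌊4107/7⌋ − ⌊4107/17⌋ + ⌊4107/21⌋ + ⌊4107/51⌋ + ⌊4107/119⌋ − ⌊4107/357⌋ = 2209.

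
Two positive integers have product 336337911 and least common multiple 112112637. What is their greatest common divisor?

gcd·lcm = product, so gcd = 336337911/112112637 = 3.

3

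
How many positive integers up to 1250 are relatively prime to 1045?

Prime factors of 1045: 5, 11, 19. Count integers ≤ 1250 divisible by none of them.
By inclusion–exclusion: 1250 − ⌊1250/5⌋ − ⌊1250/11⌋ − ⌊1250/19⌋ + ⌊1250/55⌋ + ⌊1250/95⌋ + ⌊1250/209⌋ − ⌊1250/1045⌋ = 861.

861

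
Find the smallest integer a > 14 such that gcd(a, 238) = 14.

28

Multiples of 14 above 14: 14·2, 14·3, … . Need the cofactor coprime to 238/14 = 17.
Checking s = 2, 3, … the first with gcd(s, 17) = 1 is s = 2, giving 28.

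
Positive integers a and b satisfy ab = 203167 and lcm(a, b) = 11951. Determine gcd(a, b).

From gcd × lcm = ab: gcd = 203167 / 11951 = 17.

17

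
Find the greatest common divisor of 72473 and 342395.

1

72473 = 23² · 137
342395 = 5 · 31 · 47²
Common: 1 = 1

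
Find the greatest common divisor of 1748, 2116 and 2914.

2

1748 = 2² · 19 · 23; 2116 = 2² · 23²; 2914 = 2 · 31 · 47
gcd takes min exponent of each prime: 2 = 2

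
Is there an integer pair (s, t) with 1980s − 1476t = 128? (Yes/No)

No

By Bézout, 1980s − 1476t = 128 has integer solutions iff gcd(1980, 1476) | 128.
Euclid: 1980 = 1·1476 + 504; 1476 = 2·504 + 468; 504 = 1·468 + 36; 468 = 13·36 + 0. gcd = 36; 128 mod 36 = 20. No.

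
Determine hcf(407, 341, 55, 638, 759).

gcd(407, 341): 407 = 1·341 + 66; 341 = 5·66 + 11; 66 = 6·11 + 0 → 11
gcd(11, 55): 55 = 5·11 + 0 → 11
gcd(11, 638): 638 = 58·11 + 0 → 11
gcd(11, 759): 759 = 69·11 + 0 → 11

11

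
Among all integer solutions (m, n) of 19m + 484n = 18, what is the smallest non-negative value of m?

434

Euclid: 484 = 25·19 + 9; 19 = 2·9 + 1; 9 = 9·1 + 0 → gcd = 1; 18 = 1·18.
Back-substitution yields 19·(51) + 484·(-2) = 1, so one solution is m = 51·18 = 918, n = -2·18 = -36.
Solutions in m differ by 484/1 = 484; the one in [0, 484) is 918 mod 484 = 434.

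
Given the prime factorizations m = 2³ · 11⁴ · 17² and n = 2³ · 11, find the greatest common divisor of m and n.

min exponent per shared prime: 2³ · 11 = 88

88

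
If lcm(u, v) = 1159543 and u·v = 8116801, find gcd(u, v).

From gcd × lcm = uv: gcd = 8116801 / 1159543 = 7.

7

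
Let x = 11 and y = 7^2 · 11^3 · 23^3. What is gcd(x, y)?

min exponent per shared prime: 11 = 11

11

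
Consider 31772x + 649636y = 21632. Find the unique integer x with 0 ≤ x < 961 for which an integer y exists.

Reduce mod 649636: 31772x ≡ 21632 (mod 649636). With g = gcd(31772, 649636) = 676 dividing 21632, divide through: 47x ≡ 32 (mod 961).
Since gcd(47, 961) = 1, x ≡ 32·(47)⁻¹ ≡ 839 (mod 961). Smallest non-negative: 839.

839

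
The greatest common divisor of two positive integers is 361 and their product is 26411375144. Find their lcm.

73161704

For any two positive integers, gcd × lcm equals their product. Hence lcm = 26411375144 / 361 = 73161704.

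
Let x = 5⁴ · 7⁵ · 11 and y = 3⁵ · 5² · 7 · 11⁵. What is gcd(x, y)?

1925

min exponent per shared prime: 5² · 7 · 11 = 1925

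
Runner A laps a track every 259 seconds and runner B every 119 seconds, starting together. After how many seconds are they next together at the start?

4403

259 = 7 · 37; 119 = 7 · 17
max exponents: 7 · 17 · 37 = 4403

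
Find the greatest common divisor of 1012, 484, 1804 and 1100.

gcd(1012, 484): 1012 = 2·484 + 44; 484 = 11·44 + 0 → 44
gcd(44, 1804): 1804 = 41·44 + 0 → 44
gcd(44, 1100): 1100 = 25·44 + 0 → 44

44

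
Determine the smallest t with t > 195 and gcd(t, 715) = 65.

260

gcd(t, 715) = 65 forces 65 | t; write t = 65s. Then gcd(65s, 65·11) = 65·gcd(s, 11), so need gcd(s, 11) = 1.
65s > 195 gives s ≥ 4. The least s ≥ 4 coprime to 11 is 4, so t = 65·4 = 260.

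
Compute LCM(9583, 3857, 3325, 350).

264011650

lcm(9583, 3857) = 9583·3857/gcd = 36961631/7 = 5280233
lcm(5280233, 3325) = 5280233·3325/gcd = 17556774725/133 = 132005825
lcm(132005825, 350) = 132005825·350/gcd = 46202038750/175 = 264011650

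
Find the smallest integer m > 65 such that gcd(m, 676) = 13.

676 = 13·52. Any m with gcd(m, 676) = 13 is a multiple of 13, say 13s, with s coprime to 52.
Need s > 65/13, so s ≥ 6. First s ≥ 6 with gcd(s, 52) = 1 is s = 7. Thus m = 13·7 = 91.

91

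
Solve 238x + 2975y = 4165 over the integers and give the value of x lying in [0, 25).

5

Euclid: 2975 = 12·238 + 119; 238 = 2·119 + 0 → gcd = 119; 4165 = 119·35.
Back-substitution yields 238·(-12) + 2975·(1) = 119, so one solution is x = -12·35 = -420, y = 1·35 = 35.
Solutions in x differ by 2975/119 = 25; the one in [0, 25) is -420 mod 25 = 5.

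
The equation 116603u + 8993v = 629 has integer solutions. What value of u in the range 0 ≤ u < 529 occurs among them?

380

Euclid: 116603 = 12·8993 + 8687; 8993 = 1·8687 + 306; 8687 = 28·306 + 119; 306 = 2·119 + 68; 119 = 1·68 + 51; 68 = 1·51 + 17; 51 = 3·17 + 0 → gcd = 17; 629 = 17·37.
Back-substitution yields 116603·(-147) + 8993·(1906) = 17, so one solution is u = -147·37 = -5439, v = 1906·37 = 70522.
Solutions in u differ by 8993/17 = 529; the one in [0, 529) is -5439 mod 529 = 380.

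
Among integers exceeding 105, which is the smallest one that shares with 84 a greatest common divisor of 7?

119

84 = 7·12. Any m with gcd(m, 84) = 7 is a multiple of 7, say 7s, with s coprime to 12.
Need s > 105/7, so s ≥ 16. First s ≥ 16 with gcd(s, 12) = 1 is s = 17. Thus m = 7·17 = 119.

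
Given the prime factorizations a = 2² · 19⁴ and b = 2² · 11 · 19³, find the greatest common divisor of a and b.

27436

min exponent per shared prime: 2² · 19³ = 27436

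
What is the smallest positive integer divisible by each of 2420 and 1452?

2420 = 2² · 5 · 11²; 1452 = 2² · 3 · 11²
max exponents: 2² · 3 · 5 · 11² = 7260

7260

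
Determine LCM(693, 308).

693 = 3² · 7 · 11; 308 = 2² · 7 · 11
max exponents: 2² · 3² · 7 · 11 = 2772

2772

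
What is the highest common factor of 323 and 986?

17

Euclid: 986 = 3·323 + 17; 323 = 19·17 + 0. Last nonzero remainder: 17.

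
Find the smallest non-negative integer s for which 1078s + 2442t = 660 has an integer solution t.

21

gcd(1078, 2442) = 22 (Euclid: 2442 = 2·1078 + 286; 1078 = 3·286 + 220; 286 = 1·220 + 66; 220 = 3·66 + 22; 66 = 3·22 + 0), and 22 | 660.
Extended Euclid: 1078·(34) + 2442·(-15) = 22. Scale by 30: s₀ = 1020.
General solution s = s₀ + 111k; reducing mod 111 gives s = 21 (and t = -9).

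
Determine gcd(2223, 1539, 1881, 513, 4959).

171

gcd(2223, 1539): 2223 = 1·1539 + 684; 1539 = 2·684 + 171; 684 = 4·171 + 0 → 171
gcd(171, 1881): 1881 = 11·171 + 0 → 171
gcd(171, 513): 513 = 3·171 + 0 → 171
gcd(171, 4959): 4959 = 29·171 + 0 → 171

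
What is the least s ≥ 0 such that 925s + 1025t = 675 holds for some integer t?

24

gcd(925, 1025) = 25 (Euclid: 1025 = 1·925 + 100; 925 = 9·100 + 25; 100 = 4·25 + 0), and 25 | 675.
Extended Euclid: 925·(10) + 1025·(-9) = 25. Scale by 27: s₀ = 270.
General solution s = s₀ + 41k; reducing mod 41 gives s = 24 (and t = -21).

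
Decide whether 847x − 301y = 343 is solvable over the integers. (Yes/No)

gcd(847, 301): 847 = 2·301 + 245; 301 = 1·245 + 56; 245 = 4·56 + 21; 56 = 2·21 + 14; 21 = 1·14 + 7; 14 = 2·7 + 0 → 7
7 divides 343, so a solution exists.

Yes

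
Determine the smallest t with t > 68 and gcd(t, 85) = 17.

85 = 17·5. Any t with gcd(t, 85) = 17 is a multiple of 17, say 17s, with s coprime to 5.
Need s > 68/17, so s ≥ 5. First s ≥ 5 with gcd(s, 5) = 1 is s = 6. Thus t = 17·6 = 102.

102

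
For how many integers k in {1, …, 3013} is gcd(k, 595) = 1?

595 = 5·7·17. Inclusion–exclusion on these primes:
3013 − ⌊3013/5⌋ − ⌊3013/7⌋ − ⌊3013/17⌋ + ⌊3013/35⌋ + ⌊3013/85⌋ + ⌊3013/119⌋ − ⌊3013/595⌋ = 1945

1945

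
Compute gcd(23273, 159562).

17

23273 = 17 · 37²
159562 = 2 · 13 · 17 · 19²
Common: 17 = 17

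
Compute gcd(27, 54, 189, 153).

27 = 3³; 54 = 2 · 3³; 189 = 3³ · 7; 153 = 3² · 17
gcd takes min exponent of each prime: 3² = 9

9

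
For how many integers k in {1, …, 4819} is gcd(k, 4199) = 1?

3966

4199 = 13·17·19. Inclusion–exclusion on these primes:
4819 − ⌊4819/13⌋ − ⌊4819/17⌋ − ⌊4819/19⌋ + ⌊4819/221⌋ + ⌊4819/247⌋ + ⌊4819/323⌋ − ⌊4819/4199⌋ = 3966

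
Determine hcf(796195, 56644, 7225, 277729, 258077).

289

796195 = 5 · 17² · 19 · 29; 56644 = 2² · 7² · 17²; 7225 = 5² · 17²; 277729 = 17² · 31²; 258077 = 17² · 19 · 47
gcd takes min exponent of each prime: 17² = 289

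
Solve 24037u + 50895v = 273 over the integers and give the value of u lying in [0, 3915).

Reduce mod 50895: 24037u ≡ 273 (mod 50895). With g = gcd(24037, 50895) = 13 dividing 273, divide through: 1849u ≡ 21 (mod 3915).
Since gcd(1849, 3915) = 1, u ≡ 21·(1849)⁻¹ ≡ 1389 (mod 3915). Smallest non-negative: 1389.

1389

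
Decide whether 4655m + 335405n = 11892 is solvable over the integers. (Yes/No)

By Bézout, 4655m + 335405n = 11892 has integer solutions iff gcd(4655, 335405) | 11892.
Euclid: 335405 = 72·4655 + 245; 4655 = 19·245 + 0. gcd = 245; 11892 mod 245 = 132. No.

No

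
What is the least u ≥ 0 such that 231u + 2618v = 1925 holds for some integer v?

Reduce mod 2618: 231u ≡ 1925 (mod 2618). With g = gcd(231, 2618) = 77 dividing 1925, divide through: 3u ≡ 25 (mod 34).
Since gcd(3, 34) = 1, u ≡ 25·(3)⁻¹ ≡ 31 (mod 34). Smallest non-negative: 31.

31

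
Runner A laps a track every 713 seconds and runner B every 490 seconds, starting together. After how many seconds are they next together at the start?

713 = 23 · 31; 490 = 2 · 5 · 7²
max exponents: 2 · 5 · 7² · 23 · 31 = 349370

349370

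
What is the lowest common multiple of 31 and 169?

5239

gcd first: 169 = 5·31 + 14; 31 = 2·14 + 3; 14 = 4·3 + 2; 3 = 1·2 + 1; 2 = 2·1 + 0 → gcd = 1
lcm = 31·169/gcd = 5239/1 = 5239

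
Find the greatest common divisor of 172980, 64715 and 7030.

5

gcd(172980, 64715): 172980 = 2·64715 + 43550; 64715 = 1·43550 + 21165; 43550 = 2·21165 + 1220; 21165 = 17·1220 + 425; 1220 = 2·425 + 370; 425 = 1·370 + 55; 370 = 6·55 + 40; 55 = 1·40 + 15; 40 = 2·15 + 10; 15 = 1·10 + 5; 10 = 2·5 + 0 → 5
gcd(5, 7030): 7030 = 1406·5 + 0 → 5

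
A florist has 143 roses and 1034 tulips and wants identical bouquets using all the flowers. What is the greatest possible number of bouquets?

11

143 = 11 · 13
1034 = 2 · 11 · 47
Common: 11 = 11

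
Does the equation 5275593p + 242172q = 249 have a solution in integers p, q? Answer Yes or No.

No

By Bézout, 5275593p + 242172q = 249 has integer solutions iff gcd(5275593, 242172) | 249.
Euclid: 5275593 = 21·242172 + 189981; 242172 = 1·189981 + 52191; 189981 = 3·52191 + 33408; 52191 = 1·33408 + 18783; 33408 = 1·18783 + 14625; 18783 = 1·14625 + 4158; 14625 = 3·4158 + 2151; 4158 = 1·2151 + 2007; 2151 = 1·2007 + 144; 2007 = 13·144 + 135; 144 = 1·135 + 9; 135 = 15·9 + 0. gcd = 9; 249 mod 9 = 6. No.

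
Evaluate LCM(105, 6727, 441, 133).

105 = 3 · 5 · 7; 6727 = 7 · 31²; 441 = 3² · 7²; 133 = 7 · 19
lcm takes max exponent of each prime: 3² · 5 · 7² · 19 · 31² = 40261095

40261095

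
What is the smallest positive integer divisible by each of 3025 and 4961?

gcd first: 4961 = 1·3025 + 1936; 3025 = 1·1936 + 1089; 1936 = 1·1089 + 847; 1089 = 1·847 + 242; 847 = 3·242 + 121; 242 = 2·121 + 0 → gcd = 121
lcm = 3025·4961/gcd = 15007025/121 = 124025

124025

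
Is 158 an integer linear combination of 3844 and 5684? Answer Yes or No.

No

By Bézout, 3844m − 5684n = 158 has integer solutions iff gcd(3844, 5684) | 158.
Euclid: 5684 = 1·3844 + 1840; 3844 = 2·1840 + 164; 1840 = 11·164 + 36; 164 = 4·36 + 20; 36 = 1·20 + 16; 20 = 1·16 + 4; 16 = 4·4 + 0. gcd = 4; 158 mod 4 = 2. No.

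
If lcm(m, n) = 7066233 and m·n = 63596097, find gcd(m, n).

9

gcd·lcm = product, so gcd = 63596097/7066233 = 9.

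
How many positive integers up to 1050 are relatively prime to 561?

Prime factors of 561: 3, 11, 17. Count integers ≤ 1050 divisible by none of them.
By inclusion–exclusion: 1050 − ⌊1050/3⌋ − ⌊1050/11⌋ − ⌊1050/17⌋ + ⌊1050/33⌋ + ⌊1050/51⌋ + ⌊1050/187⌋ − ⌊1050/561⌋ = 599.

599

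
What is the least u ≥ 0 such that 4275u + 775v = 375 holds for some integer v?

gcd(4275, 775) = 25 (Euclid: 4275 = 5·775 + 400; 775 = 1·400 + 375; 400 = 1·375 + 25; 375 = 15·25 + 0), and 25 | 375.
Extended Euclid: 4275·(2) + 775·(-11) = 25. Scale by 15: u₀ = 30.
General solution u = u₀ + 31t; reducing mod 31 gives u = 30 (and v = -165).

30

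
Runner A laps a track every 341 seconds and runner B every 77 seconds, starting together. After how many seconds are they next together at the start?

341 = 11 · 31; 77 = 7 · 11
max exponents: 7 · 11 · 31 = 2387

2387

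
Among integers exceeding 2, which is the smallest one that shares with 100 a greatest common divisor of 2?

6

100 = 2·50. Any m with gcd(m, 100) = 2 is a multiple of 2, say 2s, with s coprime to 50.
Need s > 2/2, so s ≥ 2. First s ≥ 2 with gcd(s, 50) = 1 is s = 3. Thus m = 2·3 = 6.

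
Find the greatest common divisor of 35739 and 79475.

11

35739 = 3² · 11 · 19²
79475 = 5² · 11 · 17²
Common: 11 = 11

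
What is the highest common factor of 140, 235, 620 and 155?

140 = 2² · 5 · 7; 235 = 5 · 47; 620 = 2² · 5 · 31; 155 = 5 · 31
gcd takes min exponent of each prime: 5 = 5

5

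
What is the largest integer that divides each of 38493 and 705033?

63

Euclid: 705033 = 18·38493 + 12159; 38493 = 3·12159 + 2016; 12159 = 6·2016 + 63; 2016 = 32·63 + 0. Last nonzero remainder: 63.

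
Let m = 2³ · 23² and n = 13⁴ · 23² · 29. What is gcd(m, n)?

529

min exponent per shared prime: 23² = 529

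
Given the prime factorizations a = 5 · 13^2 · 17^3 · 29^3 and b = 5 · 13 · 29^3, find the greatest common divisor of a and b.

min exponent per shared prime: 5 · 13 · 29^3 = 1585285

1585285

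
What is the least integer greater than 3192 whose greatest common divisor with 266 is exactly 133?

Multiples of 133 above 3192: 133·25, 133·26, … . Need the cofactor coprime to 266/133 = 2.
Checking s = 25, 26, … the first with gcd(s, 2) = 1 is s = 25, giving 3325.

3325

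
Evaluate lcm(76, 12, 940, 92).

1232340

lcm(76, 12) = 76·12/gcd = 912/4 = 228
lcm(228, 940) = 228·940/gcd = 214320/4 = 53580
lcm(53580, 92) = 53580·92/gcd = 4929360/4 = 1232340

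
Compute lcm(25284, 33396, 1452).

25284 = 2² · 3 · 7² · 43; 33396 = 2² · 3 · 11² · 23; 1452 = 2² · 3 · 11²
lcm takes max exponent of each prime: 2² · 3 · 7² · 11² · 23 · 43 = 70365372

70365372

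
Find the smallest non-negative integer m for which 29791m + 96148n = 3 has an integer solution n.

Euclid: 96148 = 3·29791 + 6775; 29791 = 4·6775 + 2691; 6775 = 2·2691 + 1393; 2691 = 1·1393 + 1298; 1393 = 1·1298 + 95; 1298 = 13·95 + 63; 95 = 1·63 + 32; 63 = 1·32 + 31; 32 = 1·31 + 1; 31 = 31·1 + 0 → gcd = 1; 3 = 1·3.
Back-substitution yields 29791·(-3037) + 96148·(941) = 1, so one solution is m = -3037·3 = -9111, n = 941·3 = 2823.
Solutions in m differ by 96148/1 = 96148; the one in [0, 96148) is -9111 mod 96148 = 87037.

87037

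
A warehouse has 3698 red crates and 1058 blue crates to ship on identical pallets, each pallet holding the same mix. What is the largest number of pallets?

3698 = 2 · 43²
1058 = 2 · 23²
Common: 2 = 2

2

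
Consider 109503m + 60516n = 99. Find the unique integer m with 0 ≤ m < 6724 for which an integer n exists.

gcd(109503, 60516) = 9 (Euclid: 109503 = 1·60516 + 48987; 60516 = 1·48987 + 11529; 48987 = 4·11529 + 2871; 11529 = 4·2871 + 45; 2871 = 63·45 + 36; 45 = 1·36 + 9; 36 = 4·9 + 0), and 9 | 99.
Extended Euclid: 109503·(-1349) + 60516·(2441) = 9. Scale by 11: m₀ = -14839.
General solution m = m₀ + 6724t; reducing mod 6724 gives m = 5333 (and n = -9650).

5333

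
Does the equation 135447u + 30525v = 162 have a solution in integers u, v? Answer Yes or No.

Yes

gcd(135447, 30525): 135447 = 4·30525 + 13347; 30525 = 2·13347 + 3831; 13347 = 3·3831 + 1854; 3831 = 2·1854 + 123; 1854 = 15·123 + 9; 123 = 13·9 + 6; 9 = 1·6 + 3; 6 = 2·3 + 0 → 3
3 divides 162, so a solution exists.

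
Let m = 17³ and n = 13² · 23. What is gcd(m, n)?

min exponent per shared prime: (none) = 1

1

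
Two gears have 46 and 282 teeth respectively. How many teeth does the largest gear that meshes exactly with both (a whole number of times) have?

46 = 2 · 23
282 = 2 · 3 · 47
Common: 2 = 2

2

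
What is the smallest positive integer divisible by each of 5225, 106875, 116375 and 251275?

lcm(5225, 106875) = 5225·106875/gcd = 558421875/475 = 1175625
lcm(1175625, 116375) = 1175625·116375/gcd = 136813359375/2375 = 57605625
lcm(57605625, 251275) = 57605625·251275/gcd = 14474853421875/475 = 30473375625

30473375625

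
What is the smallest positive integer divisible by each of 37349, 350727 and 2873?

lcm(37349, 350727) = 37349·350727/gcd = 13099302723/221 = 59272863
lcm(59272863, 2873) = 59272863·2873/gcd = 170290935399/2873 = 59272863

59272863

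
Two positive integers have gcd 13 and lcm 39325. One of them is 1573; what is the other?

325

Using uv = gcd(u,v)·lcm(u,v) = 13·39325 = 511225, we get v = 511225/1573 = 325.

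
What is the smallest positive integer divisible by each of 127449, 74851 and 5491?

89596647

lcm(127449, 74851) = 127449·74851/gcd = 9539685099/2023 = 4715613
lcm(4715613, 5491) = 4715613·5491/gcd = 25893430983/289 = 89596647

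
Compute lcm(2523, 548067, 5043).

lcm(2523, 548067) = 2523·548067/gcd = 1382773041/3 = 460924347
lcm(460924347, 5043) = 460924347·5043/gcd = 2324441481921/3 = 774813827307

774813827307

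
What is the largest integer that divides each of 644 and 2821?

Euclid: 2821 = 4·644 + 245; 644 = 2·245 + 154; 245 = 1·154 + 91; 154 = 1·91 + 63; 91 = 1·63 + 28; 63 = 2·28 + 7; 28 = 4·7 + 0. Last nonzero remainder: 7.

7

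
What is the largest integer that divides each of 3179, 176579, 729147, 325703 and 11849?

3179 = 11 · 17²; 176579 = 13 · 17² · 47; 729147 = 3 · 17² · 29²; 325703 = 7² · 17² · 23; 11849 = 17² · 41
gcd takes min exponent of each prime: 17² = 289

289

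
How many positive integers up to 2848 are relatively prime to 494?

Prime factors of 494: 2, 13, 19. Count integers ≤ 2848 divisible by none of them.
By inclusion–exclusion: 2848 − ⌊2848/2⌋ − ⌊2848/13⌋ − ⌊2848/19⌋ + ⌊2848/26⌋ + ⌊2848/38⌋ + ⌊2848/247⌋ − ⌊2848/494⌋ = 1245.

1245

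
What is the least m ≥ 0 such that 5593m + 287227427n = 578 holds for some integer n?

gcd(5593, 287227427) = 17 (Euclid: 287227427 = 51354·5593 + 4505; 5593 = 1·4505 + 1088; 4505 = 4·1088 + 153; 1088 = 7·153 + 17; 153 = 9·17 + 0), and 17 | 578.
Extended Euclid: 5593·(1848773) + 287227427·(-36) = 17. Scale by 34: m₀ = 62858282.
General solution m = m₀ + 16895731t; reducing mod 16895731 gives m = 12171089 (and n = -237).

12171089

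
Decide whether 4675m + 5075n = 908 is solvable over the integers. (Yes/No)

gcd(4675, 5075): 5075 = 1·4675 + 400; 4675 = 11·400 + 275; 400 = 1·275 + 125; 275 = 2·125 + 25; 125 = 5·25 + 0 → 25
25 does not divide 908, so a solution does not exist.

No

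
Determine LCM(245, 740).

36260

245 = 5 · 7²; 740 = 2² · 5 · 37
max exponents: 2² · 5 · 7² · 37 = 36260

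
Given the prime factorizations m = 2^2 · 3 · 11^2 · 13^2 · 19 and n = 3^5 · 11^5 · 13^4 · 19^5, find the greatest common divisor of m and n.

1165593

min exponent per shared prime: 3 · 11^2 · 13^2 · 19 = 1165593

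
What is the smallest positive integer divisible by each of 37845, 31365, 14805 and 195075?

37845 = 3² · 5 · 29²; 31365 = 3² · 5 · 17 · 41; 14805 = 3² · 5 · 7 · 47; 195075 = 3³ · 5² · 17²
lcm takes max exponent of each prime: 3³ · 5² · 7 · 17² · 29² · 41 · 47 = 2212979373675

2212979373675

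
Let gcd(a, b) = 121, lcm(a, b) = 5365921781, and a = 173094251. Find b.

Using ab = gcd(a,b)·lcm(a,b) = 121·5365921781 = 649276535501, we get b = 649276535501/173094251 = 3751.

3751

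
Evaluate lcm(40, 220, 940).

40 = 2³ · 5; 220 = 2² · 5 · 11; 940 = 2² · 5 · 47
lcm takes max exponent of each prime: 2³ · 5 · 11 · 47 = 20680

20680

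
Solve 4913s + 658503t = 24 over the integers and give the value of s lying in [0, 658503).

302646

gcd(4913, 658503) = 1 (Euclid: 658503 = 134·4913 + 161; 4913 = 30·161 + 83; 161 = 1·83 + 78; 83 = 1·78 + 5; 78 = 15·5 + 3; 5 = 1·3 + 2; 3 = 1·2 + 1; 2 = 2·1 + 0), and 1 | 24.
Extended Euclid: 4913·(-261766) + 658503·(1953) = 1. Scale by 24: s₀ = -6282384.
General solution s = s₀ + 658503k; reducing mod 658503 gives s = 302646 (and t = -2258).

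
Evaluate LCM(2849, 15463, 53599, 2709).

18649095684219

2849 = 7 · 11 · 37; 15463 = 7 · 47²; 53599 = 7 · 13 · 19 · 31; 2709 = 3² · 7 · 43
lcm takes max exponent of each prime: 3² · 7 · 11 · 13 · 19 · 31 · 37 · 43 · 47² = 18649095684219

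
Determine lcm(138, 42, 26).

138 = 2 · 3 · 23; 42 = 2 · 3 · 7; 26 = 2 · 13
lcm takes max exponent of each prime: 2 · 3 · 7 · 13 · 23 = 12558

12558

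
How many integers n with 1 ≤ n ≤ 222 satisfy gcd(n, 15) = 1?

118

Prime factors of 15: 3, 5. Count integers ≤ 222 divisible by none of them.
By inclusion–exclusion: 222 − ⌊222/3⌋ − ⌊222/5⌋ + ⌊222/15⌋ = 118.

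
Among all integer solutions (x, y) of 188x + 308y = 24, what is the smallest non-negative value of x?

Reduce mod 308: 188x ≡ 24 (mod 308). With g = gcd(188, 308) = 4 dividing 24, divide through: 47x ≡ 6 (mod 77).
Since gcd(47, 77) = 1, x ≡ 6·(47)⁻¹ ≡ 46 (mod 77). Smallest non-negative: 46.

46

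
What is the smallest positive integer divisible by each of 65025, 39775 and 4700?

19449497700

lcm(65025, 39775) = 65025·39775/gcd = 2586369375/25 = 103454775
lcm(103454775, 4700) = 103454775·4700/gcd = 486237442500/25 = 19449497700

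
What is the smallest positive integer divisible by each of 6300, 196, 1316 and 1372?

lcm(6300, 196) = 6300·196/gcd = 1234800/28 = 44100
lcm(44100, 1316) = 44100·1316/gcd = 58035600/28 = 2072700
lcm(2072700, 1372) = 2072700·1372/gcd = 2843744400/196 = 14508900

14508900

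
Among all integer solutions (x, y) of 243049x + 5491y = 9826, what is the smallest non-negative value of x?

Euclid: 243049 = 44·5491 + 1445; 5491 = 3·1445 + 1156; 1445 = 1·1156 + 289; 1156 = 4·289 + 0 → gcd = 289; 9826 = 289·34.
Back-substitution yields 243049·(4) + 5491·(-177) = 289, so one solution is x = 4·34 = 136, y = -177·34 = -6018.
Solutions in x differ by 5491/289 = 19; the one in [0, 19) is 136 mod 19 = 3.

3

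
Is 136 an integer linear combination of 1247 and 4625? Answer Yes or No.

Yes

By Bézout, 1247p + 4625q = 136 has integer solutions iff gcd(1247, 4625) | 136.
Euclid: 4625 = 3·1247 + 884; 1247 = 1·884 + 363; 884 = 2·363 + 158; 363 = 2·158 + 47; 158 = 3·47 + 17; 47 = 2·17 + 13; 17 = 1·13 + 4; 13 = 3·4 + 1; 4 = 4·1 + 0. gcd = 1; 136 mod 1 = 0. Yes.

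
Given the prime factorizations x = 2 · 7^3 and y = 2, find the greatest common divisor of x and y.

min exponent per shared prime: 2 = 2

2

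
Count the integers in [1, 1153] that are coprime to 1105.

802

Prime factors of 1105: 5, 13, 17. Count integers ≤ 1153 divisible by none of them.
By inclusion–exclusion: 1153 − ⌊1153/5⌋ − ⌊1153/13⌋ − ⌊1153/17⌋ + ⌊1153/65⌋ + ⌊1153/85⌋ + ⌊1153/221⌋ − ⌊1153/1105⌋ = 802.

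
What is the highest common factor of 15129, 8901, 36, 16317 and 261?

15129 = 3² · 41²; 8901 = 3² · 23 · 43; 36 = 2² · 3²; 16317 = 3² · 7² · 37; 261 = 3² · 29
gcd takes min exponent of each prime: 3² = 9

9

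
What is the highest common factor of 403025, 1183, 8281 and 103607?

7

gcd(403025, 1183): 403025 = 340·1183 + 805; 1183 = 1·805 + 378; 805 = 2·378 + 49; 378 = 7·49 + 35; 49 = 1·35 + 14; 35 = 2·14 + 7; 14 = 2·7 + 0 → 7
gcd(7, 8281): 8281 = 1183·7 + 0 → 7
gcd(7, 103607): 103607 = 14801·7 + 0 → 7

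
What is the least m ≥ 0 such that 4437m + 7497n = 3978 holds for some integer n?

Reduce mod 7497: 4437m ≡ 3978 (mod 7497). With g = gcd(4437, 7497) = 153 dividing 3978, divide through: 29m ≡ 26 (mod 49).
Since gcd(29, 49) = 1, m ≡ 26·(29)⁻¹ ≡ 33 (mod 49). Smallest non-negative: 33.

33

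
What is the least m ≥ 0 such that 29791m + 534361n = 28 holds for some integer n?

Euclid: 534361 = 17·29791 + 27914; 29791 = 1·27914 + 1877; 27914 = 14·1877 + 1636; 1877 = 1·1636 + 241; 1636 = 6·241 + 190; 241 = 1·190 + 51; 190 = 3·51 + 37; 51 = 1·37 + 14; 37 = 2·14 + 9; 14 = 1·9 + 5; 9 = 1·5 + 4; 5 = 1·4 + 1; 4 = 4·1 + 0 → gcd = 1; 28 = 1·28.
Back-substitution yields 29791·(115299) + 534361·(-6428) = 1, so one solution is m = 115299·28 = 3228372, n = -6428·28 = -179984.
Solutions in m differ by 534361/1 = 534361; the one in [0, 534361) is 3228372 mod 534361 = 22206.

22206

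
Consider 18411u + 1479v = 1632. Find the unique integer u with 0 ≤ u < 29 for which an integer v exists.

27

Euclid: 18411 = 12·1479 + 663; 1479 = 2·663 + 153; 663 = 4·153 + 51; 153 = 3·51 + 0 → gcd = 51; 1632 = 51·32.
Back-substitution yields 18411·(9) + 1479·(-112) = 51, so one solution is u = 9·32 = 288, v = -112·32 = -3584.
Solutions in u differ by 1479/51 = 29; the one in [0, 29) is 288 mod 29 = 27.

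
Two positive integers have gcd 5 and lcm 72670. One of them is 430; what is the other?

Using pq = gcd(p,q)·lcm(p,q) = 5·72670 = 363350, we get q = 363350/430 = 845.

845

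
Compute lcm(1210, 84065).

20343730

1210 = 2 · 5 · 11²; 84065 = 5 · 17 · 23 · 43
max exponents: 2 · 5 · 11² · 17 · 23 · 43 = 20343730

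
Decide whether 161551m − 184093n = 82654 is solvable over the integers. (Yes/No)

By Bézout, 161551m − 184093n = 82654 has integer solutions iff gcd(161551, 184093) | 82654.
Euclid: 184093 = 1·161551 + 22542; 161551 = 7·22542 + 3757; 22542 = 6·3757 + 0. gcd = 3757; 82654 mod 3757 = 0. Yes.

Yes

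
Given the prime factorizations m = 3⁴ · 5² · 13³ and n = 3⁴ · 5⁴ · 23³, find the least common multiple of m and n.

max exponent per prime: 3⁴ · 5⁴ · 13³ · 23³ = 1353251761875

1353251761875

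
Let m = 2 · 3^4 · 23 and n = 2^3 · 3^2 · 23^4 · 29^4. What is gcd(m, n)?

414

min exponent per shared prime: 2 · 3^2 · 23 = 414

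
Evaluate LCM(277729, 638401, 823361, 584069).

lcm(277729, 638401) = 277729·638401/gcd = 177302471329/289 = 613503361
lcm(613503361, 823361) = 613503361·823361/gcd = 505134740816321/289 = 1747871075489
lcm(1747871075489, 584069) = 1747871075489·584069/gcd = 1020877311189784741/13583 = 75158456246027

75158456246027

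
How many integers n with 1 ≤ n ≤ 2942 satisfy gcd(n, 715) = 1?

1975

Prime factors of 715: 5, 11, 13. Count integers ≤ 2942 divisible by none of them.
By inclusion–exclusion: 2942 − ⌊2942/5⌋ − ⌊2942/11⌋ − ⌊2942/13⌋ + ⌊2942/55⌋ + ⌊2942/65⌋ + ⌊2942/143⌋ − ⌊2942/715⌋ = 1975.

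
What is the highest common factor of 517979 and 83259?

Euclid: 517979 = 6·83259 + 18425; 83259 = 4·18425 + 9559; 18425 = 1·9559 + 8866; 9559 = 1·8866 + 693; 8866 = 12·693 + 550; 693 = 1·550 + 143; 550 = 3·143 + 121; 143 = 1·121 + 22; 121 = 5·22 + 11; 22 = 2·11 + 0. Last nonzero remainder: 11.

11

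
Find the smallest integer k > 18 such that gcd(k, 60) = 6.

42

Multiples of 6 above 18: 6·4, 6·5, … . Need the cofactor coprime to 60/6 = 10.
Checking s = 4, 5, … the first with gcd(s, 10) = 1 is s = 7, giving 42.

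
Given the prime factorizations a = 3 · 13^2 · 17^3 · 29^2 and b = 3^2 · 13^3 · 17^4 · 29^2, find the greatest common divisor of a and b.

2094839331

min exponent per shared prime: 3 · 13^2 · 17^3 · 29^2 = 2094839331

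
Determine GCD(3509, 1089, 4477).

121

gcd(3509, 1089): 3509 = 3·1089 + 242; 1089 = 4·242 + 121; 242 = 2·121 + 0 → 121
gcd(121, 4477): 4477 = 37·121 + 0 → 121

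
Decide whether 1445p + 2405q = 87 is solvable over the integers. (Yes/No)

gcd(1445, 2405): 2405 = 1·1445 + 960; 1445 = 1·960 + 485; 960 = 1·485 + 475; 485 = 1·475 + 10; 475 = 47·10 + 5; 10 = 2·5 + 0 → 5
5 does not divide 87, so a solution does not exist.

No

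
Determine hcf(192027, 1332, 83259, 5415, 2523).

3

gcd(192027, 1332): 192027 = 144·1332 + 219; 1332 = 6·219 + 18; 219 = 12·18 + 3; 18 = 6·3 + 0 → 3
gcd(3, 83259): 83259 = 27753·3 + 0 → 3
gcd(3, 5415): 5415 = 1805·3 + 0 → 3
gcd(3, 2523): 2523 = 841·3 + 0 → 3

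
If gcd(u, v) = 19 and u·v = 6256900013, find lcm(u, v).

Since gcd(u,v)·lcm(u,v) = uv, lcm = 6256900013/19 = 329310527.

329310527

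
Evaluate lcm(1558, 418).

1558 = 2 · 19 · 41; 418 = 2 · 11 · 19
max exponents: 2 · 11 · 19 · 41 = 17138

17138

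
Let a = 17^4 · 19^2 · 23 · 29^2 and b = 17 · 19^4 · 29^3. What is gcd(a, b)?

min exponent per shared prime: 17 · 19^2 · 29^2 = 5161217

5161217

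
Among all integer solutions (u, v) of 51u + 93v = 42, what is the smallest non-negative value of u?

Euclid: 93 = 1·51 + 42; 51 = 1·42 + 9; 42 = 4·9 + 6; 9 = 1·6 + 3; 6 = 2·3 + 0 → gcd = 3; 42 = 3·14.
Back-substitution yields 51·(11) + 93·(-6) = 3, so one solution is u = 11·14 = 154, v = -6·14 = -84.
Solutions in u differ by 93/3 = 31; the one in [0, 31) is 154 mod 31 = 30.

30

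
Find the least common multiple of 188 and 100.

4700

gcd first: 188 = 1·100 + 88; 100 = 1·88 + 12; 88 = 7·12 + 4; 12 = 3·4 + 0 → gcd = 4
lcm = 188·100/gcd = 18800/4 = 4700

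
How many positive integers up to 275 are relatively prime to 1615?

1615 = 5·17·19. Inclusion–exclusion on these primes:
275 − ⌊275/5⌋ − ⌊275/17⌋ − ⌊275/19⌋ + ⌊275/85⌋ + ⌊275/95⌋ + ⌊275/323⌋ − ⌊275/1615⌋ = 195

195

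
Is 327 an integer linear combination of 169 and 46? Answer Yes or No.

Yes

By Bézout, 169x + 46y = 327 has integer solutions iff gcd(169, 46) | 327.
Euclid: 169 = 3·46 + 31; 46 = 1·31 + 15; 31 = 2·15 + 1; 15 = 15·1 + 0. gcd = 1; 327 mod 1 = 0. Yes.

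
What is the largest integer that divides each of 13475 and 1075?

25

Euclid: 13475 = 12·1075 + 575; 1075 = 1·575 + 500; 575 = 1·500 + 75; 500 = 6·75 + 50; 75 = 1·50 + 25; 50 = 2·25 + 0. Last nonzero remainder: 25.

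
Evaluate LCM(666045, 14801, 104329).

192487005

lcm(666045, 14801) = 666045·14801/gcd = 9858132045/14801 = 666045
lcm(666045, 104329) = 666045·104329/gcd = 69487808805/361 = 192487005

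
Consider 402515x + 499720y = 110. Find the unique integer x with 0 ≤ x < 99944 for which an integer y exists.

Reduce mod 499720: 402515x ≡ 110 (mod 499720). With g = gcd(402515, 499720) = 5 dividing 110, divide through: 80503x ≡ 22 (mod 99944).
Since gcd(80503, 99944) = 1, x ≡ 22·(80503)⁻¹ ≡ 5218 (mod 99944). Smallest non-negative: 5218.

5218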